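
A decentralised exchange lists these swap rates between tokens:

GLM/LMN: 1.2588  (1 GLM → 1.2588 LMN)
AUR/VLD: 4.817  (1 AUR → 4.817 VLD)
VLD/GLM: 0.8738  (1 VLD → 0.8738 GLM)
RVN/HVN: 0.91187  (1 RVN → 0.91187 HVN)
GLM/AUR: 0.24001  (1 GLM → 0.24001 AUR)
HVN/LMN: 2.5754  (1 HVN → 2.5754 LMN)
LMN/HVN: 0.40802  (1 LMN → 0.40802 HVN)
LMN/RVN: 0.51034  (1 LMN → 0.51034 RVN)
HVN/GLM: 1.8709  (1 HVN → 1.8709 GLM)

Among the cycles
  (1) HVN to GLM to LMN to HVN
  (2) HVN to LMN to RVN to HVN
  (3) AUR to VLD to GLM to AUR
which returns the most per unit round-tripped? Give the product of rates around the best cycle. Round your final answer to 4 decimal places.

1.1985

(1) 1.8709 × 1.2588 × 0.40802 = 0.96092
(2) 2.5754 × 0.51034 × 0.91187 = 1.19850
(3) 4.817 × 0.8738 × 0.24001 = 1.01022
Highest is cycle (2) at 1.1985 (>1, arbitrage).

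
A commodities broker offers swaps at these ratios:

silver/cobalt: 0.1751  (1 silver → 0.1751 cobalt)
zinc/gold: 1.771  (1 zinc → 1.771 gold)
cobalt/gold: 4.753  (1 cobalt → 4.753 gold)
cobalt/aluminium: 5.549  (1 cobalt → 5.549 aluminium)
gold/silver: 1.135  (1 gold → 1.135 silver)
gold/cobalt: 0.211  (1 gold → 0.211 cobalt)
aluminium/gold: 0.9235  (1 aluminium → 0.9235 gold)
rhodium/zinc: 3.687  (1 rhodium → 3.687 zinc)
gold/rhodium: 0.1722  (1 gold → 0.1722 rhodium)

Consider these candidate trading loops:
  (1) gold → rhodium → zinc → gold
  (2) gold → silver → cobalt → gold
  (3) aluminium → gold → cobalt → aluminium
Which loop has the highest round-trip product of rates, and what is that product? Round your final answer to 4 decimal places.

(1) 0.1722 × 3.687 × 1.771 = 1.12441
(2) 1.135 × 0.1751 × 4.753 = 0.94460
(3) 0.9235 × 0.211 × 5.549 = 1.08127
Highest is cycle (1) at 1.1244 (>1, arbitrage).

1.1244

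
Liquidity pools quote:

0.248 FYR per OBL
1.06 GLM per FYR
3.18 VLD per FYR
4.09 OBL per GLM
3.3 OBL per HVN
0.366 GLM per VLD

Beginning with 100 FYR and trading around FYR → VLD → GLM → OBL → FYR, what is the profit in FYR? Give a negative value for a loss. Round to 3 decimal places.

18.055

100 FYR × 3.18 = 318 VLD
318 VLD × 0.366 = 116.388 GLM
116.388 GLM × 4.09 = 476.02692 OBL
476.02692 OBL × 0.248 = 118.05467616 FYR
Net change: 118.05467616 − 100 = 18.05467616 FYR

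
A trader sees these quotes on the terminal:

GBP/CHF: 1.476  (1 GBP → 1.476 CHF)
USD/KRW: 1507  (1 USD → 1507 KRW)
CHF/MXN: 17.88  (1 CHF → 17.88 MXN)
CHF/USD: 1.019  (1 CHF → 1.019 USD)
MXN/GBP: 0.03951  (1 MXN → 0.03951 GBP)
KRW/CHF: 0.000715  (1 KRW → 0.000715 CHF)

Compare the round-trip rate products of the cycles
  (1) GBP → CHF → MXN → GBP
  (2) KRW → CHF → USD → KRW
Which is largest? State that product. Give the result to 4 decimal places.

1.0980

(1) 1.476 × 17.88 × 0.03951 = 1.04270
(2) 0.000715 × 1.019 × 1507 = 1.09798
Highest is cycle (2) at 1.0980 (>1, arbitrage).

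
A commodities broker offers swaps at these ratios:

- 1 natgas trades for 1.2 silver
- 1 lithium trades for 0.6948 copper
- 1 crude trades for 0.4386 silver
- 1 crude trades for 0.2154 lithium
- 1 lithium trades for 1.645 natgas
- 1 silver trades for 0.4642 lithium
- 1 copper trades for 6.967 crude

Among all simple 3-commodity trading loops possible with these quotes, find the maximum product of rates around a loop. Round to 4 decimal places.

1.0427

crude→lithium→copper→crude: 0.2154 × 0.6948 × 6.967 = 1.04268
silver→lithium→natgas→silver: 0.4642 × 1.645 × 1.2 = 0.91633
Maximum is crude→lithium→copper→crude at 1.0427; arbitrage exists.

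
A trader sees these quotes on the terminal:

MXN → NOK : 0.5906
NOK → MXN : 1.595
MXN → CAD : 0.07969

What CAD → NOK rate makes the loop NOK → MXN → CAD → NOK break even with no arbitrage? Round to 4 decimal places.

Known legs of the cycle: 1.595 × 0.07969 = 0.12710555
For no arbitrage the full-cycle product must be 1, so the missing rate is 1 / 0.12710555 ≈ 7.867477.

7.8675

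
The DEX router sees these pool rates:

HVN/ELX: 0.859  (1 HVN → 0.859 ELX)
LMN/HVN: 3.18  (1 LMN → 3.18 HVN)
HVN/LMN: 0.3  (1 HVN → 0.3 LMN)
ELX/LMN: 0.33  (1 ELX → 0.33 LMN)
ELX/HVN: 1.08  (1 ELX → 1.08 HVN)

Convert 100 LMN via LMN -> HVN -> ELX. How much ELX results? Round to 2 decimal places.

273.16

100 LMN × 3.18 = 318 HVN
318 HVN × 0.859 = 273.162 ELX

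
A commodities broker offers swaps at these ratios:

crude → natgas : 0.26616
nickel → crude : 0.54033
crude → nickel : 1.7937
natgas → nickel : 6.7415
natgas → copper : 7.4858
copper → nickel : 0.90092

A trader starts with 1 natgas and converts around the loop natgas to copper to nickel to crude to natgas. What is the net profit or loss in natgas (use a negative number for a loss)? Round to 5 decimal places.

1 natgas × 7.4858 = 7.4858 copper
7.4858 copper × 0.90092 = 6.744106936 nickel
6.744106936 nickel × 0.54033 = 3.64404330072888 crude
3.64404330072888 crude × 0.26616 = 0.9698985649219987008 natgas
Net change: 0.9698985649219987008 − 1 = -0.0301014350780012992 natgas

-0.03010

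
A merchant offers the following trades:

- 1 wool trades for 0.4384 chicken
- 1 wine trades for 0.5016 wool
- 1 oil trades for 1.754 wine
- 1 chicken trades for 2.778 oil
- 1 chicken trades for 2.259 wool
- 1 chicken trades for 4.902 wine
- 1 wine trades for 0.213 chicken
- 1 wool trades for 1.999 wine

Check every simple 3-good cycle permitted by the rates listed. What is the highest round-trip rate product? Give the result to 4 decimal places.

1.0780

chicken→wine→wool→chicken: 4.902 × 0.5016 × 0.4384 = 1.07796
chicken→oil→wine→chicken: 2.778 × 1.754 × 0.213 = 1.03787
chicken→wool→wine→chicken: 2.259 × 1.999 × 0.213 = 0.96185
Maximum is chicken→wine→wool→chicken at 1.0780; arbitrage exists.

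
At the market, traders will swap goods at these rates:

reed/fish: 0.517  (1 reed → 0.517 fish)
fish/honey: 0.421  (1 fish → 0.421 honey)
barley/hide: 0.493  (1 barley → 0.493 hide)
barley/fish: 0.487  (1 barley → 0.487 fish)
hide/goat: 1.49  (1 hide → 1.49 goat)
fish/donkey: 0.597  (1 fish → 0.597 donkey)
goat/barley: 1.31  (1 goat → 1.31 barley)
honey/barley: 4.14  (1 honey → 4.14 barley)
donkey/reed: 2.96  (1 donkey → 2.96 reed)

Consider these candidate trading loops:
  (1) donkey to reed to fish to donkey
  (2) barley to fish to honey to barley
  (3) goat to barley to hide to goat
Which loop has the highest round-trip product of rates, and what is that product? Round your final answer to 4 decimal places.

0.9623

(1) 2.96 × 0.517 × 0.597 = 0.91360
(2) 0.487 × 0.421 × 4.14 = 0.84881
(3) 1.31 × 0.493 × 1.49 = 0.96229
Highest is cycle (3) at 0.9623 (≤1, no arbitrage).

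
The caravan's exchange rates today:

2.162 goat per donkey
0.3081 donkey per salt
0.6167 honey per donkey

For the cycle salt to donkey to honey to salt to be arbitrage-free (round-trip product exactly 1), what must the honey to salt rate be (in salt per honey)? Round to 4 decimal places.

Known legs of the cycle: 0.3081 × 0.6167 = 0.19000527
For no arbitrage the full-cycle product must be 1, so the missing rate is 1 / 0.19000527 ≈ 5.263012.

5.2630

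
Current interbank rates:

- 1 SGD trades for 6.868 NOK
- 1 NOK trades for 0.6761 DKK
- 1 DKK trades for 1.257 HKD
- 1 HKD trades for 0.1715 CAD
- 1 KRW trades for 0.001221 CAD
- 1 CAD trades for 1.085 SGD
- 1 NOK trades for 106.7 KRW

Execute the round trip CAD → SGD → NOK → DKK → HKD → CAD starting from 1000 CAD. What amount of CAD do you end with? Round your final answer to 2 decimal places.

1000 CAD × 1.085 = 1085 SGD
1085 SGD × 6.868 = 7451.78 NOK
7451.78 NOK × 0.6761 = 5038.148458 DKK
5038.148458 DKK × 1.257 = 6332.952611706 HKD
6332.952611706 HKD × 0.1715 = 1086.101372907579 CAD

1086.10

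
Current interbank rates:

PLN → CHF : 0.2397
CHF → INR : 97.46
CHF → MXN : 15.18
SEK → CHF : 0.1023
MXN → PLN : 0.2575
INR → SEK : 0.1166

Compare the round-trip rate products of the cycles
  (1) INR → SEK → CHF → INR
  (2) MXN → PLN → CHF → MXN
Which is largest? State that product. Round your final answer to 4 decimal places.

1.1625

(1) 0.1166 × 0.1023 × 97.46 = 1.16252
(2) 0.2575 × 0.2397 × 15.18 = 0.93695
Highest is cycle (1) at 1.1625 (>1, arbitrage).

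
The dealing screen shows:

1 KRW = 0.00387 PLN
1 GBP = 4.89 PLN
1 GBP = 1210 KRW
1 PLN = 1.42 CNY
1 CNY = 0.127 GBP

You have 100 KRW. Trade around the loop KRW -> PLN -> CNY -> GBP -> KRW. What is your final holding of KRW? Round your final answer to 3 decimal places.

84.448

100 KRW × 0.00387 = 0.387 PLN
0.387 PLN × 1.42 = 0.54954 CNY
0.54954 CNY × 0.127 = 0.06979158 GBP
0.06979158 GBP × 1210 = 84.4478118 KRW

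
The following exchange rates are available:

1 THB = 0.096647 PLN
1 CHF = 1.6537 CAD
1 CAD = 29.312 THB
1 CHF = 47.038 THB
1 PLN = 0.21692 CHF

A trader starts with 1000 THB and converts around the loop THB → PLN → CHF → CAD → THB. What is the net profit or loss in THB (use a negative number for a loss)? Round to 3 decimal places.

16.226

1000 THB × 0.096647 = 96.647 PLN
96.647 PLN × 0.21692 = 20.96466724 CHF
20.96466724 CHF × 1.6537 = 34.669270214788 CAD
34.669270214788 CAD × 29.312 = 1016.225648535865856 THB
Net change: 1016.225648535865856 − 1000 = 16.225648535865856 THB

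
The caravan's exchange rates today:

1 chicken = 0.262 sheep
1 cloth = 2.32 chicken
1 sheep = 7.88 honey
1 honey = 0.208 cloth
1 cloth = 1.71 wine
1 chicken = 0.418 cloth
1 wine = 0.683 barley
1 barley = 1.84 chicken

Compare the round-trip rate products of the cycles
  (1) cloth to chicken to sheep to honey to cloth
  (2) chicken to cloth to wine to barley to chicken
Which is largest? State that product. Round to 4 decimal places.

0.9963

(1) 2.32 × 0.262 × 7.88 × 0.208 = 0.99627
(2) 0.418 × 1.71 × 0.683 × 1.84 = 0.89828
Highest is cycle (1) at 0.9963 (≤1, no arbitrage).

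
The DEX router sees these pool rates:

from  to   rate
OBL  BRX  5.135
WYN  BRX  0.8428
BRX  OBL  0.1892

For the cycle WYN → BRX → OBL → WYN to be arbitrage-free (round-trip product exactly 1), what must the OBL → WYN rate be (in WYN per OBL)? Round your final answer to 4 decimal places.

Known legs of the cycle: 0.8428 × 0.1892 = 0.15945776
For no arbitrage the full-cycle product must be 1, so the missing rate is 1 / 0.15945776 ≈ 6.271253.

6.2713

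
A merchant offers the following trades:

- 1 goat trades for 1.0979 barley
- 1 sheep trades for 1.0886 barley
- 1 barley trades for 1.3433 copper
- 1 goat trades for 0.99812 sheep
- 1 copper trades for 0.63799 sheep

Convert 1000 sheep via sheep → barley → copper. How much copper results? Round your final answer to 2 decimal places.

1000 sheep × 1.0886 = 1088.6 barley
1088.6 barley × 1.3433 = 1462.31638 copper

1462.32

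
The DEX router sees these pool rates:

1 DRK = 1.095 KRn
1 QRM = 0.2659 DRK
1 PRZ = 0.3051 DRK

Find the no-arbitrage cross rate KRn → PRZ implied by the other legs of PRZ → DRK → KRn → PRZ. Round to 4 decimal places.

2.9933

Known legs of the cycle: 0.3051 × 1.095 = 0.3340845
For no arbitrage the full-cycle product must be 1, so the missing rate is 1 / 0.3340845 ≈ 2.993255.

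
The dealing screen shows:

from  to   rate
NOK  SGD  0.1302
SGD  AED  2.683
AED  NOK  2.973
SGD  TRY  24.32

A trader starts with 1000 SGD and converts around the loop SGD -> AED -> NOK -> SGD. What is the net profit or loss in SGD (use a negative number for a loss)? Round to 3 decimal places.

1000 SGD × 2.683 = 2683 AED
2683 AED × 2.973 = 7976.559 NOK
7976.559 NOK × 0.1302 = 1038.5479818 SGD
Net change: 1038.5479818 − 1000 = 38.5479818 SGD

38.548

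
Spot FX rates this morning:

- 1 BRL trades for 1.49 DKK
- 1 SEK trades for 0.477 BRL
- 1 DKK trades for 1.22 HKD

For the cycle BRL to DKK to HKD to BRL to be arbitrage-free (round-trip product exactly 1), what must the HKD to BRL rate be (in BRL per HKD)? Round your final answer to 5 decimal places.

0.55012

Known legs of the cycle: 1.49 × 1.22 = 1.8178
For no arbitrage the full-cycle product must be 1, so the missing rate is 1 / 1.8178 ≈ 0.5501155.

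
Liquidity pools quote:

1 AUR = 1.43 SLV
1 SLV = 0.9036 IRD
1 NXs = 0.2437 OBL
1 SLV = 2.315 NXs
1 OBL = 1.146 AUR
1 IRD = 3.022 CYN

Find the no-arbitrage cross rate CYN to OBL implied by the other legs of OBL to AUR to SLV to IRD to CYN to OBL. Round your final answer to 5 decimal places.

0.22346

Known legs of the cycle: 1.146 × 1.43 × 0.9036 × 3.022 = 4.474982459376
For no arbitrage the full-cycle product must be 1, so the missing rate is 1 / 4.474982459376 ≈ 0.2234646.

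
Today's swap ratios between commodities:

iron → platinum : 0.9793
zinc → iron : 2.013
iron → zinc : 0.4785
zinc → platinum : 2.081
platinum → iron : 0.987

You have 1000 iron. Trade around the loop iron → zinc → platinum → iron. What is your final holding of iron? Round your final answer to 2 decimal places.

1000 iron × 0.4785 = 478.5 zinc
478.5 zinc × 2.081 = 995.7585 platinum
995.7585 platinum × 0.987 = 982.8136395 iron

982.81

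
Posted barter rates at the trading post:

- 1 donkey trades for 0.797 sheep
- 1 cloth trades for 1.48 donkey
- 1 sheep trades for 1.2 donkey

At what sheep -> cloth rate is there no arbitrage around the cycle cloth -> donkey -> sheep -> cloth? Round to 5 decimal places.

0.84777

Known legs of the cycle: 1.48 × 0.797 = 1.17956
For no arbitrage the full-cycle product must be 1, so the missing rate is 1 / 1.17956 ≈ 0.8477737.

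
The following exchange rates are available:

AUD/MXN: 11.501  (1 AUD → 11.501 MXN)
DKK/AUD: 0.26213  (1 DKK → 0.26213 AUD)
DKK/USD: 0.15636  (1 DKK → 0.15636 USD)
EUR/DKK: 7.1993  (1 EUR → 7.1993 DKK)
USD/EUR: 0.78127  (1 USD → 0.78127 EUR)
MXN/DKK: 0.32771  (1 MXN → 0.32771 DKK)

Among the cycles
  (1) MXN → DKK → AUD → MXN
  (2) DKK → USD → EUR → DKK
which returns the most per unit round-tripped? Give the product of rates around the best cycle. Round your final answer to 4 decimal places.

0.9880

(1) 0.32771 × 0.26213 × 11.501 = 0.98797
(2) 0.15636 × 0.78127 × 7.1993 = 0.87946
Highest is cycle (1) at 0.9880 (≤1, no arbitrage).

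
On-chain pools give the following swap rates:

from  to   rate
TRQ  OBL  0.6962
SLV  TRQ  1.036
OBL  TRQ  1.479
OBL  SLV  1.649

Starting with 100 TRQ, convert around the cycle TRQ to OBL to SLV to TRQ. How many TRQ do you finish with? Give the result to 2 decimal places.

100 TRQ × 0.6962 = 69.62 OBL
69.62 OBL × 1.649 = 114.80338 SLV
114.80338 SLV × 1.036 = 118.93630168 TRQ

118.94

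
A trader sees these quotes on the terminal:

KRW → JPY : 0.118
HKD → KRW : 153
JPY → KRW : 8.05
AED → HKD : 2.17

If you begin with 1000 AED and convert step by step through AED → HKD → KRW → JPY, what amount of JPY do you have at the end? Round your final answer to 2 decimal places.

1000 AED × 2.17 = 2170 HKD
2170 HKD × 153 = 332010 KRW
332010 KRW × 0.118 = 39177.18 JPY

39177.18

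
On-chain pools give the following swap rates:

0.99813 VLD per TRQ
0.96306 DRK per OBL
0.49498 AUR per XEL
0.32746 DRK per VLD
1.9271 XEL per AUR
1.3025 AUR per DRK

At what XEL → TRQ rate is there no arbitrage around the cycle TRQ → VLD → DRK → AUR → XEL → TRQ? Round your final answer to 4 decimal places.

1.2189

Known legs of the cycle: 0.99813 × 0.32746 × 1.3025 × 1.9271 = 0.82040320797327795
For no arbitrage the full-cycle product must be 1, so the missing rate is 1 / 0.82040320797327795 ≈ 1.218913.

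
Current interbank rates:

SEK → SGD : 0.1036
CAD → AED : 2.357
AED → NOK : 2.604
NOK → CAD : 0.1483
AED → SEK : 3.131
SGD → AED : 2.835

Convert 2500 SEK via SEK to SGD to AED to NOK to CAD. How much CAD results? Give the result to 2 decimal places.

2500 SEK × 0.1036 = 259 SGD
259 SGD × 2.835 = 734.265 AED
734.265 AED × 2.604 = 1912.02606 NOK
1912.02606 NOK × 0.1483 = 283.553464698 CAD

283.55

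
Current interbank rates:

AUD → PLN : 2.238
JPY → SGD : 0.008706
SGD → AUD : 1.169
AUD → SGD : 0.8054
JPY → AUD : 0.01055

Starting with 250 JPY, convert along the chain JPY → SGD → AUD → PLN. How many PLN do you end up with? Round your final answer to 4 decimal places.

5.6942

250 JPY × 0.008706 = 2.1765 SGD
2.1765 SGD × 1.169 = 2.5443285 AUD
2.5443285 AUD × 2.238 = 5.694207183 PLN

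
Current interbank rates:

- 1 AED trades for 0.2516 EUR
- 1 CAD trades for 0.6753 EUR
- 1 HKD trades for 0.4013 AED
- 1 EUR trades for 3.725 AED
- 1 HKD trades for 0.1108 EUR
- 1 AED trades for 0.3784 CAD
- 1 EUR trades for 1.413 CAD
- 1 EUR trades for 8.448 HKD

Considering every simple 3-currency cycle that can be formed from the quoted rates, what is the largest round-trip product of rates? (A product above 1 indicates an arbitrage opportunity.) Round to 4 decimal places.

0.9519

AED→CAD→EUR→AED: 0.3784 × 0.6753 × 3.725 = 0.95186
HKD→AED→EUR→HKD: 0.4013 × 0.2516 × 8.448 = 0.85297
Maximum is AED→CAD→EUR→AED at 0.9519; no arbitrage — every cycle loses value.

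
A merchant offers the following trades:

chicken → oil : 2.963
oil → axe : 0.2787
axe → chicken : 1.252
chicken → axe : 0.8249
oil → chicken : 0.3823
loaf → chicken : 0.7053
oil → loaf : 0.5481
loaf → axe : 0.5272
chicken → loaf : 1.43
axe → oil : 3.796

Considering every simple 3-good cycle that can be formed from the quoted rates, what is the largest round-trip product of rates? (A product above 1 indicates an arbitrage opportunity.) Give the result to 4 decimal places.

1.1971

chicken→axe→oil→chicken: 0.8249 × 3.796 × 0.3823 = 1.19710
chicken→oil→loaf→chicken: 2.963 × 0.5481 × 0.7053 = 1.14542
axe→oil→loaf→axe: 3.796 × 0.5481 × 0.5272 = 1.09689
chicken→oil→axe→chicken: 2.963 × 0.2787 × 1.252 = 1.03389
chicken→loaf→axe→chicken: 1.43 × 0.5272 × 1.252 = 0.94388
Maximum is chicken→axe→oil→chicken at 1.1971; arbitrage exists.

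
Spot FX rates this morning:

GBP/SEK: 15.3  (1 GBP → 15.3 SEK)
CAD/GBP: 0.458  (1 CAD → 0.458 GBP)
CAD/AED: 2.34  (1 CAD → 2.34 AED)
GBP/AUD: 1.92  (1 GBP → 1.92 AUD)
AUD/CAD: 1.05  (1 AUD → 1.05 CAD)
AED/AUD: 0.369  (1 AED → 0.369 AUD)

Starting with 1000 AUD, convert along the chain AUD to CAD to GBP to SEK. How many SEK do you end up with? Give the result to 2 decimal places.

7357.77

1000 AUD × 1.05 = 1050 CAD
1050 CAD × 0.458 = 480.9 GBP
480.9 GBP × 15.3 = 7357.77 SEK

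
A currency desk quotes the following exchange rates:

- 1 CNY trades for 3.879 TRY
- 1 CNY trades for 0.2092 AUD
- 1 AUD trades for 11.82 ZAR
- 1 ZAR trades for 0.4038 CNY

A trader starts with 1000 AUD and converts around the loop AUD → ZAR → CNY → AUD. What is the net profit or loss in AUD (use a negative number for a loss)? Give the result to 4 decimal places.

1000 AUD × 11.82 = 11820 ZAR
11820 ZAR × 0.4038 = 4772.916 CNY
4772.916 CNY × 0.2092 = 998.4940272 AUD
Net change: 998.4940272 − 1000 = -1.5059728 AUD

-1.5060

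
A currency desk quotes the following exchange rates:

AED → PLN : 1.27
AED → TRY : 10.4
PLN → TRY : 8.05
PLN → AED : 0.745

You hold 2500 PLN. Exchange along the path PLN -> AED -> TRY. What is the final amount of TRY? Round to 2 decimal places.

19370.00

2500 PLN × 0.745 = 1862.5 AED
1862.5 AED × 10.4 = 19370 TRY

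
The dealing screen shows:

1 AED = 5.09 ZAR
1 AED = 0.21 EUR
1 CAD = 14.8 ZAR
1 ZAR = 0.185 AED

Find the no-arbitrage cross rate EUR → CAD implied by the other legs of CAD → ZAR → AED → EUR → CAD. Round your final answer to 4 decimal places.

1.7392

Known legs of the cycle: 14.8 × 0.185 × 0.21 = 0.57498
For no arbitrage the full-cycle product must be 1, so the missing rate is 1 / 0.57498 ≈ 1.739191.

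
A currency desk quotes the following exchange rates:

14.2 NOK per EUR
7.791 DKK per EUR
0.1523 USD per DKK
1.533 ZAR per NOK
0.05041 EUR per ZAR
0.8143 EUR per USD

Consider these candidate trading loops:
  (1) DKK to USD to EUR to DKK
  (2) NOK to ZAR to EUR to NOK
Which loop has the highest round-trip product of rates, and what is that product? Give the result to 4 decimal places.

1.0974

(1) 0.1523 × 0.8143 × 7.791 = 0.96622
(2) 1.533 × 0.05041 × 14.2 = 1.09736
Highest is cycle (2) at 1.0974 (>1, arbitrage).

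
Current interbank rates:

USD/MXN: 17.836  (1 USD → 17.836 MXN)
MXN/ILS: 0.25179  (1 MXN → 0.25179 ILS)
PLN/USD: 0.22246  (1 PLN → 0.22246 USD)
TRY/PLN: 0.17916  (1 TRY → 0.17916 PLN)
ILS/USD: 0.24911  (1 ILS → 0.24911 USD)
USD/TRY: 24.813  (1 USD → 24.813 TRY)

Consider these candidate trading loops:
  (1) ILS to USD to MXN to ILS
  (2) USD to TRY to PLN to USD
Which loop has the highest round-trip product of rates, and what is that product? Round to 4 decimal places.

(1) 0.24911 × 17.836 × 0.25179 = 1.11873
(2) 24.813 × 0.17916 × 0.22246 = 0.98895
Highest is cycle (1) at 1.1187 (>1, arbitrage).

1.1187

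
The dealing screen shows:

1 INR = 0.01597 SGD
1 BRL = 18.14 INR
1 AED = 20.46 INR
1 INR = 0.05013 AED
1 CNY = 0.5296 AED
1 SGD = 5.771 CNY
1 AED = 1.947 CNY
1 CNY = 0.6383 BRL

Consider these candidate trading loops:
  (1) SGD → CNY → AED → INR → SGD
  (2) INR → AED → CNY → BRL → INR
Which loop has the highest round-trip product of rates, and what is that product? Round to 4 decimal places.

(1) 5.771 × 0.5296 × 20.46 × 0.01597 = 0.99864
(2) 0.05013 × 1.947 × 0.6383 × 18.14 = 1.13012
Highest is cycle (2) at 1.1301 (>1, arbitrage).

1.1301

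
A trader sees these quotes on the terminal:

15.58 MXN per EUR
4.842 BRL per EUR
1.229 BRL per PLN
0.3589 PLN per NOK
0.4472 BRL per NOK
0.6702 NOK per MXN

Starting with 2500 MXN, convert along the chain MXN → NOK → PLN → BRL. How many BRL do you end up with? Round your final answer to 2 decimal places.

2500 MXN × 0.6702 = 1675.5 NOK
1675.5 NOK × 0.3589 = 601.33695 PLN
601.33695 PLN × 1.229 = 739.04311155 BRL

739.04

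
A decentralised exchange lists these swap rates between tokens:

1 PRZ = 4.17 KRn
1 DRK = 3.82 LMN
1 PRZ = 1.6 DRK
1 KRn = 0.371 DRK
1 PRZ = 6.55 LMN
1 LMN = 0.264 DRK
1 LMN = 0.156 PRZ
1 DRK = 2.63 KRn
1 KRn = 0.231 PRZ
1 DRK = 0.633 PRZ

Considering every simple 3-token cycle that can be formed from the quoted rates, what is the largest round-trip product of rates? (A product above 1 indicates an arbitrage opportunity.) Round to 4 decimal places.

1.0946

PRZ→LMN→DRK→PRZ: 6.55 × 0.264 × 0.633 = 1.09458
PRZ→KRn→DRK→PRZ: 4.17 × 0.371 × 0.633 = 0.97930
PRZ→DRK→KRn→PRZ: 1.6 × 2.63 × 0.231 = 0.97205
PRZ→DRK→LMN→PRZ: 1.6 × 3.82 × 0.156 = 0.95347
Maximum is PRZ→LMN→DRK→PRZ at 1.0946; arbitrage exists.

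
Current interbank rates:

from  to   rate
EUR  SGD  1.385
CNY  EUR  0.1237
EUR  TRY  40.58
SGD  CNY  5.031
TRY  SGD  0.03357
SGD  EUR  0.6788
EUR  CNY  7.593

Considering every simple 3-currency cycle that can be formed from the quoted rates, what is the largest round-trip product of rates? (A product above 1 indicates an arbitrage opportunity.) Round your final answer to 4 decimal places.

SGD→EUR→TRY→SGD: 0.6788 × 40.58 × 0.03357 = 0.92471
SGD→CNY→EUR→SGD: 5.031 × 0.1237 × 1.385 = 0.86193
Maximum is SGD→EUR→TRY→SGD at 0.9247; no arbitrage — every cycle loses value.

0.9247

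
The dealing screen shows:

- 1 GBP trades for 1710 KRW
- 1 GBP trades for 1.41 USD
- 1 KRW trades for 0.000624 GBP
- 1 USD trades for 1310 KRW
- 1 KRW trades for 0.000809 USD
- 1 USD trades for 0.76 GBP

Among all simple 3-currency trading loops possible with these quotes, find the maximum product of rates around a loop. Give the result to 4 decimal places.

KRW→GBP→USD→KRW: 0.000624 × 1.41 × 1310 = 1.15259
KRW→USD→GBP→KRW: 0.000809 × 0.76 × 1710 = 1.05138
Maximum is KRW→GBP→USD→KRW at 1.1526; arbitrage exists.

1.1526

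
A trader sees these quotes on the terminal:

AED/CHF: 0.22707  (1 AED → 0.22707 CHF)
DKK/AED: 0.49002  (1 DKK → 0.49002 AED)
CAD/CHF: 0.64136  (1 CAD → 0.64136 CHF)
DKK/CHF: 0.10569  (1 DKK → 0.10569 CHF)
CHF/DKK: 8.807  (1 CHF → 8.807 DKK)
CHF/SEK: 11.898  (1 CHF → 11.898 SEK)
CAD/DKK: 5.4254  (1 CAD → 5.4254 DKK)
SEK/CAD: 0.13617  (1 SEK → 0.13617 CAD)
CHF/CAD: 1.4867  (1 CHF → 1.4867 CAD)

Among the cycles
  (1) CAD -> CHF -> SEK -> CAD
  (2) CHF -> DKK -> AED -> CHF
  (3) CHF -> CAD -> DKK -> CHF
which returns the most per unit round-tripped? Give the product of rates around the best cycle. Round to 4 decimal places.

(1) 0.64136 × 11.898 × 0.13617 = 1.03910
(2) 8.807 × 0.49002 × 0.22707 = 0.97994
(3) 1.4867 × 5.4254 × 0.10569 = 0.85249
Highest is cycle (1) at 1.0391 (>1, arbitrage).

1.0391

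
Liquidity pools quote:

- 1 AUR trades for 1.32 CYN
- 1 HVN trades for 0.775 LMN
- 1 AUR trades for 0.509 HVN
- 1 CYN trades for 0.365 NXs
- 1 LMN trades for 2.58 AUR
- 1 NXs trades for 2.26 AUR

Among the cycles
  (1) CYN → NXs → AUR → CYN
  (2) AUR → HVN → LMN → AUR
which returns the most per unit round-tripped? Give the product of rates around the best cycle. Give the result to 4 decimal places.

(1) 0.365 × 2.26 × 1.32 = 1.08887
(2) 0.509 × 0.775 × 2.58 = 1.01775
Highest is cycle (1) at 1.0889 (>1, arbitrage).

1.0889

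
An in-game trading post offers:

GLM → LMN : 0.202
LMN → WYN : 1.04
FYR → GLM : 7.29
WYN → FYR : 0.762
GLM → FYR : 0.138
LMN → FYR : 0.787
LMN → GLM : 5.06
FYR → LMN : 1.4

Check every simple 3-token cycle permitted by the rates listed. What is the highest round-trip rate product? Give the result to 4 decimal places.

FYR→GLM→LMN→FYR: 7.29 × 0.202 × 0.787 = 1.15892
FYR→LMN→WYN→FYR: 1.4 × 1.04 × 0.762 = 1.10947
FYR→LMN→GLM→FYR: 1.4 × 5.06 × 0.138 = 0.97759
Maximum is FYR→GLM→LMN→FYR at 1.1589; arbitrage exists.

1.1589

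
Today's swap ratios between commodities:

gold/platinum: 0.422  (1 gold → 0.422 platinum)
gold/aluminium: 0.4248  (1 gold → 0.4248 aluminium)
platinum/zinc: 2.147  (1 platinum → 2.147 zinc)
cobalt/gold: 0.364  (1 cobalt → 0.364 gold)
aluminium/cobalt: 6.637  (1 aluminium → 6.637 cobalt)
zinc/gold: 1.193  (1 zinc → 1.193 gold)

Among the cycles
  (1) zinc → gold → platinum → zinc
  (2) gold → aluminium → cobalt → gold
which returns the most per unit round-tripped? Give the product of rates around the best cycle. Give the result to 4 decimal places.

1.0809

(1) 1.193 × 0.422 × 2.147 = 1.08090
(2) 0.4248 × 6.637 × 0.364 = 1.02626
Highest is cycle (1) at 1.0809 (>1, arbitrage).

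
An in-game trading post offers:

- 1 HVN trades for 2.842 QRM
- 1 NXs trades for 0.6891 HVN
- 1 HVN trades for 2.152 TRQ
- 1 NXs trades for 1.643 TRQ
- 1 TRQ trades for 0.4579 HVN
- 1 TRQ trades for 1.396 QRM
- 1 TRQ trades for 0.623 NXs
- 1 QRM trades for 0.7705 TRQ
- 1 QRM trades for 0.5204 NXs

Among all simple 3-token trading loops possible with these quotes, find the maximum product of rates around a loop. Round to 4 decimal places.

1.1936

QRM→NXs→TRQ→QRM: 0.5204 × 1.643 × 1.396 = 1.19360
QRM→NXs→HVN→QRM: 0.5204 × 0.6891 × 2.842 = 1.01916
QRM→TRQ→HVN→QRM: 0.7705 × 0.4579 × 2.842 = 1.00269
NXs→HVN→TRQ→NXs: 0.6891 × 2.152 × 0.623 = 0.92387
Maximum is QRM→NXs→TRQ→QRM at 1.1936; arbitrage exists.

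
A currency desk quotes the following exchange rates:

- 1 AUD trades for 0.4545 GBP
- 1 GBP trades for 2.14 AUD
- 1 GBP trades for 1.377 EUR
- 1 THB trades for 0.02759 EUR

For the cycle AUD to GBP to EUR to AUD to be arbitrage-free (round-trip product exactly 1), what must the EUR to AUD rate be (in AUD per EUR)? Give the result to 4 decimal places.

1.5978

Known legs of the cycle: 0.4545 × 1.377 = 0.6258465
For no arbitrage the full-cycle product must be 1, so the missing rate is 1 / 0.6258465 ≈ 1.597836.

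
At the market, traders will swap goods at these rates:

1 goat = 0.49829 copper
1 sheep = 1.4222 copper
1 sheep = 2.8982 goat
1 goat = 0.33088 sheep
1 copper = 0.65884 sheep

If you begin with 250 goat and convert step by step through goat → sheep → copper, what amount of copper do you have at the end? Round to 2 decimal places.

117.64

250 goat × 0.33088 = 82.72 sheep
82.72 sheep × 1.4222 = 117.644384 copper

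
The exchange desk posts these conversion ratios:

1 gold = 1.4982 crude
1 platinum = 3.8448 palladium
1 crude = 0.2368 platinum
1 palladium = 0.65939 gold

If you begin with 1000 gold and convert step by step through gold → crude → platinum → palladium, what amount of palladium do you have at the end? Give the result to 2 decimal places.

1000 gold × 1.4982 = 1498.2 crude
1498.2 crude × 0.2368 = 354.77376 platinum
354.77376 platinum × 3.8448 = 1364.034152448 palladium

1364.03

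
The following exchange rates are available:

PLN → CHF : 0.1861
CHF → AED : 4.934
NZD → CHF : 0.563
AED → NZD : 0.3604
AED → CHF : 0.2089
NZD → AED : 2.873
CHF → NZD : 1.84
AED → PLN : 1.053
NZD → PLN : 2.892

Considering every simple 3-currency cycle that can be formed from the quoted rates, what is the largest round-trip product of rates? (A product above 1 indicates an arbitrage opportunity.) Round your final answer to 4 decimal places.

1.1043

CHF→NZD→AED→CHF: 1.84 × 2.873 × 0.2089 = 1.10431
CHF→AED→NZD→CHF: 4.934 × 0.3604 × 0.563 = 1.00113
CHF→NZD→PLN→CHF: 1.84 × 2.892 × 0.1861 = 0.99029
CHF→AED→PLN→CHF: 4.934 × 1.053 × 0.1861 = 0.96688
Maximum is CHF→NZD→AED→CHF at 1.1043; arbitrage exists.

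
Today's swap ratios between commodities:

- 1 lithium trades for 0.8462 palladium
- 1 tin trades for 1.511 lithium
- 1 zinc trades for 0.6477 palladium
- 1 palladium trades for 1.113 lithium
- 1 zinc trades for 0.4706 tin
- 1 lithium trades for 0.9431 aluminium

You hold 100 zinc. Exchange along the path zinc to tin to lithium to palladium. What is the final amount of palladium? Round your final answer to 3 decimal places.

60.171

100 zinc × 0.4706 = 47.06 tin
47.06 tin × 1.511 = 71.10766 lithium
71.10766 lithium × 0.8462 = 60.171301892 palladium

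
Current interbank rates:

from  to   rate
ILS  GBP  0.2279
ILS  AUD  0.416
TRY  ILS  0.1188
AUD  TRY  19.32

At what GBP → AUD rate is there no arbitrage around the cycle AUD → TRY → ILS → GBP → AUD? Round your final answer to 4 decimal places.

1.9118

Known legs of the cycle: 19.32 × 0.1188 × 0.2279 = 0.5230797264
For no arbitrage the full-cycle product must be 1, so the missing rate is 1 / 0.5230797264 ≈ 1.911754.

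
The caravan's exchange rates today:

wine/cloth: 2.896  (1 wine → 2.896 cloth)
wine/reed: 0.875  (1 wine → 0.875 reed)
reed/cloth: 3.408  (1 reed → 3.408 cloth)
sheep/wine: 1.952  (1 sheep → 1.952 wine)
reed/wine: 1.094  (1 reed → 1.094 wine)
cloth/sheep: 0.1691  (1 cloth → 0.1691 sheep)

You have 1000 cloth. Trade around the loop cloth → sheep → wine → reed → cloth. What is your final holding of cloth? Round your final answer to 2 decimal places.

984.31

1000 cloth × 0.1691 = 169.1 sheep
169.1 sheep × 1.952 = 330.0832 wine
330.0832 wine × 0.875 = 288.8228 reed
288.8228 reed × 3.408 = 984.3081024 cloth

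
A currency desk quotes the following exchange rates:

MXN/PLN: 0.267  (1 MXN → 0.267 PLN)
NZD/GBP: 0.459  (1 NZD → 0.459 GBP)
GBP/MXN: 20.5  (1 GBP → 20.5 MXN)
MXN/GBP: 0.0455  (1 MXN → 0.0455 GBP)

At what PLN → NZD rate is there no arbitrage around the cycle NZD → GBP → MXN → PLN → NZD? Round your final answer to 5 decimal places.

Known legs of the cycle: 0.459 × 20.5 × 0.267 = 2.5123365
For no arbitrage the full-cycle product must be 1, so the missing rate is 1 / 2.5123365 ≈ 0.3980359.

0.39804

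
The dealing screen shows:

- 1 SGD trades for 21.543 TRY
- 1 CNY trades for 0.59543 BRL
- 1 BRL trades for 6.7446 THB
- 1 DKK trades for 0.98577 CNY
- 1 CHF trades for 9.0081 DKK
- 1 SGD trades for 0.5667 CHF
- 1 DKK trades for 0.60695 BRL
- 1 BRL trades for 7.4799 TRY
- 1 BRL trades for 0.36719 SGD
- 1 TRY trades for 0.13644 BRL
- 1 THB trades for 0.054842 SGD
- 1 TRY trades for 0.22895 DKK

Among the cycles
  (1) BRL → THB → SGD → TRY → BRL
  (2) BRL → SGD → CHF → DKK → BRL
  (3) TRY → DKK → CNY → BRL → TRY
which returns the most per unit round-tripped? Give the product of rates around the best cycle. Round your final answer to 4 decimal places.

(1) 6.7446 × 0.054842 × 21.543 × 0.13644 = 1.08722
(2) 0.36719 × 0.5667 × 9.0081 × 0.60695 = 1.13771
(3) 0.22895 × 0.98577 × 0.59543 × 7.4799 = 1.00518
Highest is cycle (2) at 1.1377 (>1, arbitrage).

1.1377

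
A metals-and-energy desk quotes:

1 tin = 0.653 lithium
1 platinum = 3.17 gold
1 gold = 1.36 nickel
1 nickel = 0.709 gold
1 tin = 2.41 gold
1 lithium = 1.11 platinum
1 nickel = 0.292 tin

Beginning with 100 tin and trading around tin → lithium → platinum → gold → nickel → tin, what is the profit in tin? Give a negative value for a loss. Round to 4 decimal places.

100 tin × 0.653 = 65.3 lithium
65.3 lithium × 1.11 = 72.483 platinum
72.483 platinum × 3.17 = 229.77111 gold
229.77111 gold × 1.36 = 312.4887096 nickel
312.4887096 nickel × 0.292 = 91.2467032032 tin
Net change: 91.2467032032 − 100 = -8.7532967968 tin

-8.7533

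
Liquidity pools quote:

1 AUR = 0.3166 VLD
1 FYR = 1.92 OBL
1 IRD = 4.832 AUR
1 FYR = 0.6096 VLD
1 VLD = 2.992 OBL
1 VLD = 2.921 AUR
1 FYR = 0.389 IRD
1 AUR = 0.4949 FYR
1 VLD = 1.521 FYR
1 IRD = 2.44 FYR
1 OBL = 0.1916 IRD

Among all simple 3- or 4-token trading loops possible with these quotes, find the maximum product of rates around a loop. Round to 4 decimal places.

0.9302

IRD→AUR→FYR→IRD: 4.832 × 0.4949 × 0.389 = 0.93024
IRD→AUR→VLD→FYR→IRD: 4.832 × 0.3166 × 1.521 × 0.389 = 0.90514
OBL→IRD→FYR→OBL: 0.1916 × 2.44 × 1.92 = 0.89761
FYR→VLD→AUR→FYR: 0.6096 × 2.921 × 0.4949 = 0.88124
OBL→IRD→AUR→FYR→OBL: 0.1916 × 4.832 × 0.4949 × 1.92 = 0.87971
OBL→IRD→AUR→VLD→OBL: 0.1916 × 4.832 × 0.3166 × 2.992 = 0.87699
OBL→IRD→FYR→VLD→OBL: 0.1916 × 2.44 × 0.6096 × 2.992 = 0.85269
Maximum is IRD→AUR→FYR→IRD at 0.9302; no arbitrage — every cycle loses value.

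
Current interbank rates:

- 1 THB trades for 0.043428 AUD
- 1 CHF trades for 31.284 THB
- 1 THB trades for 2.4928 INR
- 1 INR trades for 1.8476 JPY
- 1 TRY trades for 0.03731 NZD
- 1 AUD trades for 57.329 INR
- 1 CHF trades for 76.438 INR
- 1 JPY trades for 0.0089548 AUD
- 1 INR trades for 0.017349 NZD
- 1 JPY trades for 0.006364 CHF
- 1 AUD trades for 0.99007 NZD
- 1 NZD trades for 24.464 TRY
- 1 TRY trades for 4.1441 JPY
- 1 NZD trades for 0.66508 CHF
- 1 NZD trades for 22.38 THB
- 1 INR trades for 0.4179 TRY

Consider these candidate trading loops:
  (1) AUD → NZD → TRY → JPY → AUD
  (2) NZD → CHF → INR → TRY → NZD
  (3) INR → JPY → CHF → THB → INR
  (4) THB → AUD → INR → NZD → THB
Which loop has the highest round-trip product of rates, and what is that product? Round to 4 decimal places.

0.9667

(1) 0.99007 × 24.464 × 4.1441 × 0.0089548 = 0.89883
(2) 0.66508 × 76.438 × 0.4179 × 0.03731 = 0.79265
(3) 1.8476 × 0.006364 × 31.284 × 2.4928 = 0.91695
(4) 0.043428 × 57.329 × 0.017349 × 22.38 = 0.96667
Highest is cycle (4) at 0.9667 (≤1, no arbitrage).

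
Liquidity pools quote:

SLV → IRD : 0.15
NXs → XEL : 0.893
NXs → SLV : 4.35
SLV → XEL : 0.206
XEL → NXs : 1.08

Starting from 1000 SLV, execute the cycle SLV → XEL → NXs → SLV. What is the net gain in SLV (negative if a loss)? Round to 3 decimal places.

1000 SLV × 0.206 = 206 XEL
206 XEL × 1.08 = 222.48 NXs
222.48 NXs × 4.35 = 967.788 SLV
Net change: 967.788 − 1000 = -32.212 SLV

-32.212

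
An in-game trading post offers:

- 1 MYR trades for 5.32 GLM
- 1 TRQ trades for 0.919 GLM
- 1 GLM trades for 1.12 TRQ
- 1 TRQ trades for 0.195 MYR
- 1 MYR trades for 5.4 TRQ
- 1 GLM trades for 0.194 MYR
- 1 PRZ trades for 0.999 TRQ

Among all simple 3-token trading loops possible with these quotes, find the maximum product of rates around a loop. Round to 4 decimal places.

GLM→TRQ→MYR→GLM: 1.12 × 0.195 × 5.32 = 1.16189
GLM→MYR→TRQ→GLM: 0.194 × 5.4 × 0.919 = 0.96274
Maximum is GLM→TRQ→MYR→GLM at 1.1619; arbitrage exists.

1.1619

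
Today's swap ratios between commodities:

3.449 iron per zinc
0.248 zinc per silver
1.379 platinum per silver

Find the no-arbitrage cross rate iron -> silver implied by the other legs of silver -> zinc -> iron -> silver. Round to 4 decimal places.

1.1691

Known legs of the cycle: 0.248 × 3.449 = 0.855352
For no arbitrage the full-cycle product must be 1, so the missing rate is 1 / 0.855352 ≈ 1.169109.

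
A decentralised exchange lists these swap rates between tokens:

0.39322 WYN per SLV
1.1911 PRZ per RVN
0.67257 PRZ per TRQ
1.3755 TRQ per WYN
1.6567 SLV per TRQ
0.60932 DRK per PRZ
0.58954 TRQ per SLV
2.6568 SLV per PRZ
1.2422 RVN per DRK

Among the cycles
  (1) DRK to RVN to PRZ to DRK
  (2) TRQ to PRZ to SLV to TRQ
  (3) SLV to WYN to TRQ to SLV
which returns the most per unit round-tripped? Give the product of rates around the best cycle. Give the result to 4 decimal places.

1.0534

(1) 1.2422 × 1.1911 × 0.60932 = 0.90154
(2) 0.67257 × 2.6568 × 0.58954 = 1.05344
(3) 0.39322 × 1.3755 × 1.6567 = 0.89607
Highest is cycle (2) at 1.0534 (>1, arbitrage).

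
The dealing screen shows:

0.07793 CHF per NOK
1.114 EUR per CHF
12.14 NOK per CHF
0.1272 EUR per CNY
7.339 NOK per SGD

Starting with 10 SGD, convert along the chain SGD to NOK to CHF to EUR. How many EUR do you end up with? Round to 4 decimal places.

10 SGD × 7.339 = 73.39 NOK
73.39 NOK × 0.07793 = 5.7192827 CHF
5.7192827 CHF × 1.114 = 6.3712809278 EUR

6.3713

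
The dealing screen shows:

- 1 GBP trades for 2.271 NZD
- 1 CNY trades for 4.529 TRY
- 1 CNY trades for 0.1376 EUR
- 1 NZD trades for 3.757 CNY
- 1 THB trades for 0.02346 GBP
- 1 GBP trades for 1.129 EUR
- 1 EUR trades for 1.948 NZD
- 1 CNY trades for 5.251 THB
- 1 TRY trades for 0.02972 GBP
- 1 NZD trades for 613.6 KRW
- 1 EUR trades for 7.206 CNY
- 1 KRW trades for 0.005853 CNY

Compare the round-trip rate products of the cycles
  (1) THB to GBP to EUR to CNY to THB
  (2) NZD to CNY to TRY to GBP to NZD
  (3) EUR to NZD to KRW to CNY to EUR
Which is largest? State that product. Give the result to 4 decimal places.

1.1484

(1) 0.02346 × 1.129 × 7.206 × 5.251 = 1.00221
(2) 3.757 × 4.529 × 0.02972 × 2.271 = 1.14844
(3) 1.948 × 613.6 × 0.005853 × 0.1376 = 0.96266
Highest is cycle (2) at 1.1484 (>1, arbitrage).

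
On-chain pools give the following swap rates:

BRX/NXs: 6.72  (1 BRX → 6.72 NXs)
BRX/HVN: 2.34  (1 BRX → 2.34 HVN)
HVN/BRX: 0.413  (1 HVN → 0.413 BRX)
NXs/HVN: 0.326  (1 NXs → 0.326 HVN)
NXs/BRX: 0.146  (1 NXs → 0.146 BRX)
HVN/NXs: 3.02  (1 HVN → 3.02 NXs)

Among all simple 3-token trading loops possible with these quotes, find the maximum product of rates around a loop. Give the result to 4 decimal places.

1.0318

NXs→BRX→HVN→NXs: 0.146 × 2.34 × 3.02 = 1.03175
NXs→HVN→BRX→NXs: 0.326 × 0.413 × 6.72 = 0.90477
Maximum is NXs→BRX→HVN→NXs at 1.0318; arbitrage exists.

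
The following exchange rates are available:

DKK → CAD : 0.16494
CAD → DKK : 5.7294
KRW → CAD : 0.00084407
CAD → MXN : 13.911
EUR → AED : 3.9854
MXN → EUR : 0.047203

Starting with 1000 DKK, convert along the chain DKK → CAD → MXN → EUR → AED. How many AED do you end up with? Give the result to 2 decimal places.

431.64

1000 DKK × 0.16494 = 164.94 CAD
164.94 CAD × 13.911 = 2294.48034 MXN
2294.48034 MXN × 0.047203 = 108.30635548902 EUR
108.30635548902 EUR × 3.9854 = 431.644149165940308 AED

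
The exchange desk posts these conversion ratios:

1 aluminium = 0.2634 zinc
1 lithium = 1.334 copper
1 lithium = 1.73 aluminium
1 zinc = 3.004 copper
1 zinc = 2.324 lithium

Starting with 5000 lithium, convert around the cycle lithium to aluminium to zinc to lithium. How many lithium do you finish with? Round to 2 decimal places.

5000 lithium × 1.73 = 8650 aluminium
8650 aluminium × 0.2634 = 2278.41 zinc
2278.41 zinc × 2.324 = 5295.02484 lithium

5295.02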